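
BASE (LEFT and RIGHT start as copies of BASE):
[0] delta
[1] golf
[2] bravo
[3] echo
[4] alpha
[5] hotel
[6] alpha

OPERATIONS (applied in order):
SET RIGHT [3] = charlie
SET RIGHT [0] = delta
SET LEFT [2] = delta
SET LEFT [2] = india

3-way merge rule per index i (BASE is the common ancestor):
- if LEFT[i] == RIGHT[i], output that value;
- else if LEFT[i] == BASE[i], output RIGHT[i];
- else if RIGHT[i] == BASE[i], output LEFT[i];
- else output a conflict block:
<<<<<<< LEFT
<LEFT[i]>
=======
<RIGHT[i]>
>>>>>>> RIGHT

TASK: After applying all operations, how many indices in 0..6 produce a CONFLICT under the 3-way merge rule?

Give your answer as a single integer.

Final LEFT:  [delta, golf, india, echo, alpha, hotel, alpha]
Final RIGHT: [delta, golf, bravo, charlie, alpha, hotel, alpha]
i=0: L=delta R=delta -> agree -> delta
i=1: L=golf R=golf -> agree -> golf
i=2: L=india, R=bravo=BASE -> take LEFT -> india
i=3: L=echo=BASE, R=charlie -> take RIGHT -> charlie
i=4: L=alpha R=alpha -> agree -> alpha
i=5: L=hotel R=hotel -> agree -> hotel
i=6: L=alpha R=alpha -> agree -> alpha
Conflict count: 0

Answer: 0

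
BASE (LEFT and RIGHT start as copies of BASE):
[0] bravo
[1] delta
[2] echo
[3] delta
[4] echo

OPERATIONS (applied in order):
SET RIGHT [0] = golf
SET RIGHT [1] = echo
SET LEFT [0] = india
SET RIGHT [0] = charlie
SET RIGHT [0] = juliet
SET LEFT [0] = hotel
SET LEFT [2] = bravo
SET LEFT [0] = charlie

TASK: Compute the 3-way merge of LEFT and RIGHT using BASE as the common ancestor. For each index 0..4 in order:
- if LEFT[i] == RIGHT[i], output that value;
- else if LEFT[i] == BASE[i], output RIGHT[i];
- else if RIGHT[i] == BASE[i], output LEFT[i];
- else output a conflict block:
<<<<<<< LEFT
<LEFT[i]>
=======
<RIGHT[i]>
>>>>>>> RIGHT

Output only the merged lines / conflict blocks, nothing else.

Final LEFT:  [charlie, delta, bravo, delta, echo]
Final RIGHT: [juliet, echo, echo, delta, echo]
i=0: BASE=bravo L=charlie R=juliet all differ -> CONFLICT
i=1: L=delta=BASE, R=echo -> take RIGHT -> echo
i=2: L=bravo, R=echo=BASE -> take LEFT -> bravo
i=3: L=delta R=delta -> agree -> delta
i=4: L=echo R=echo -> agree -> echo

Answer: <<<<<<< LEFT
charlie
=======
juliet
>>>>>>> RIGHT
echo
bravo
delta
echo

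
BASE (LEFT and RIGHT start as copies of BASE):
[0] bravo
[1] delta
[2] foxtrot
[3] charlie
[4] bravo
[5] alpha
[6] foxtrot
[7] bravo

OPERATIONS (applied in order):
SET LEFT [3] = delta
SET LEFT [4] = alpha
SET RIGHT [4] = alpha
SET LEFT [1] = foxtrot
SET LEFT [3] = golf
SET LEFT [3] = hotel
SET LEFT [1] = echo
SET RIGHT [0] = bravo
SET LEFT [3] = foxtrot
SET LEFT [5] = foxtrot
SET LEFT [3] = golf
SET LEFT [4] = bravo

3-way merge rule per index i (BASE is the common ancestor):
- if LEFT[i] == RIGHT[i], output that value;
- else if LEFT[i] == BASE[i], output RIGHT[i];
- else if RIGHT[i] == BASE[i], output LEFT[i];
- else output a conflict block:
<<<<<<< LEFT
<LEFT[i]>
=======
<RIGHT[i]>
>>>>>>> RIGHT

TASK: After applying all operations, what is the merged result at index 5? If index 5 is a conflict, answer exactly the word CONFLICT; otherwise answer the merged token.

Answer: foxtrot

Derivation:
Final LEFT:  [bravo, echo, foxtrot, golf, bravo, foxtrot, foxtrot, bravo]
Final RIGHT: [bravo, delta, foxtrot, charlie, alpha, alpha, foxtrot, bravo]
i=0: L=bravo R=bravo -> agree -> bravo
i=1: L=echo, R=delta=BASE -> take LEFT -> echo
i=2: L=foxtrot R=foxtrot -> agree -> foxtrot
i=3: L=golf, R=charlie=BASE -> take LEFT -> golf
i=4: L=bravo=BASE, R=alpha -> take RIGHT -> alpha
i=5: L=foxtrot, R=alpha=BASE -> take LEFT -> foxtrot
i=6: L=foxtrot R=foxtrot -> agree -> foxtrot
i=7: L=bravo R=bravo -> agree -> bravo
Index 5 -> foxtrot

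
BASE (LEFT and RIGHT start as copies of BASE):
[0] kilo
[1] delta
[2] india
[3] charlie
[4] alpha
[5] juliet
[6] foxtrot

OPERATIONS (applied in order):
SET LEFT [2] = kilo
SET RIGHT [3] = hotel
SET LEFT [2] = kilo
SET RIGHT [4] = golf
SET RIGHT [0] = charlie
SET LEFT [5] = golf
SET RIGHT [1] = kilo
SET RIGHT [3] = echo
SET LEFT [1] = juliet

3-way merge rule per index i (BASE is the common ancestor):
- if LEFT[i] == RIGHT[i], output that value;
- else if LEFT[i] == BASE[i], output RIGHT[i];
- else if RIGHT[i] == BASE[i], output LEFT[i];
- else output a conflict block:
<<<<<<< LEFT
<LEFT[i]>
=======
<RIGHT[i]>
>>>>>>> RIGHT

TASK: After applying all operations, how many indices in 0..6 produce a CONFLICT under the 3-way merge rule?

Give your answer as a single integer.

Final LEFT:  [kilo, juliet, kilo, charlie, alpha, golf, foxtrot]
Final RIGHT: [charlie, kilo, india, echo, golf, juliet, foxtrot]
i=0: L=kilo=BASE, R=charlie -> take RIGHT -> charlie
i=1: BASE=delta L=juliet R=kilo all differ -> CONFLICT
i=2: L=kilo, R=india=BASE -> take LEFT -> kilo
i=3: L=charlie=BASE, R=echo -> take RIGHT -> echo
i=4: L=alpha=BASE, R=golf -> take RIGHT -> golf
i=5: L=golf, R=juliet=BASE -> take LEFT -> golf
i=6: L=foxtrot R=foxtrot -> agree -> foxtrot
Conflict count: 1

Answer: 1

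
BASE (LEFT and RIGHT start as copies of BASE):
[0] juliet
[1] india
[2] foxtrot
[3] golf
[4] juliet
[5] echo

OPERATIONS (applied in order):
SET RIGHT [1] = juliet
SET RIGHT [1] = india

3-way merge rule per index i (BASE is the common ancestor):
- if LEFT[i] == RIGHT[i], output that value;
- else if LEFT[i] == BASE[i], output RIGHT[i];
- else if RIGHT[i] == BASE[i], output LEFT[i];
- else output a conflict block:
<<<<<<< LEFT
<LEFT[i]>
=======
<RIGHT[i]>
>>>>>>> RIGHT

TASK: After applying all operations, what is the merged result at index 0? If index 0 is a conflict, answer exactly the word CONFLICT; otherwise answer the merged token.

Final LEFT:  [juliet, india, foxtrot, golf, juliet, echo]
Final RIGHT: [juliet, india, foxtrot, golf, juliet, echo]
i=0: L=juliet R=juliet -> agree -> juliet
i=1: L=india R=india -> agree -> india
i=2: L=foxtrot R=foxtrot -> agree -> foxtrot
i=3: L=golf R=golf -> agree -> golf
i=4: L=juliet R=juliet -> agree -> juliet
i=5: L=echo R=echo -> agree -> echo
Index 0 -> juliet

Answer: juliet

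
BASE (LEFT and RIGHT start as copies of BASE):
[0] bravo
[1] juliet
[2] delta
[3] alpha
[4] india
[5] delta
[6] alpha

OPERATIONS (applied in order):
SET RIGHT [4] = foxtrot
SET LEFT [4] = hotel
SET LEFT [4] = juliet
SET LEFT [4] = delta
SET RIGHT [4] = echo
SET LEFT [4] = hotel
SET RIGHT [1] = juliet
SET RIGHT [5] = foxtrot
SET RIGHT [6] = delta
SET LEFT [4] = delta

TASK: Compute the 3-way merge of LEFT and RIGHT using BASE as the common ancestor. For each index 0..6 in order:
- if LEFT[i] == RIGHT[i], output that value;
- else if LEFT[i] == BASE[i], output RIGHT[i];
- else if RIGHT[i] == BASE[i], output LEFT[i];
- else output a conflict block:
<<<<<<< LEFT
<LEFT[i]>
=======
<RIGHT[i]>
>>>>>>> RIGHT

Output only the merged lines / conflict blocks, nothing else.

Answer: bravo
juliet
delta
alpha
<<<<<<< LEFT
delta
=======
echo
>>>>>>> RIGHT
foxtrot
delta

Derivation:
Final LEFT:  [bravo, juliet, delta, alpha, delta, delta, alpha]
Final RIGHT: [bravo, juliet, delta, alpha, echo, foxtrot, delta]
i=0: L=bravo R=bravo -> agree -> bravo
i=1: L=juliet R=juliet -> agree -> juliet
i=2: L=delta R=delta -> agree -> delta
i=3: L=alpha R=alpha -> agree -> alpha
i=4: BASE=india L=delta R=echo all differ -> CONFLICT
i=5: L=delta=BASE, R=foxtrot -> take RIGHT -> foxtrot
i=6: L=alpha=BASE, R=delta -> take RIGHT -> delta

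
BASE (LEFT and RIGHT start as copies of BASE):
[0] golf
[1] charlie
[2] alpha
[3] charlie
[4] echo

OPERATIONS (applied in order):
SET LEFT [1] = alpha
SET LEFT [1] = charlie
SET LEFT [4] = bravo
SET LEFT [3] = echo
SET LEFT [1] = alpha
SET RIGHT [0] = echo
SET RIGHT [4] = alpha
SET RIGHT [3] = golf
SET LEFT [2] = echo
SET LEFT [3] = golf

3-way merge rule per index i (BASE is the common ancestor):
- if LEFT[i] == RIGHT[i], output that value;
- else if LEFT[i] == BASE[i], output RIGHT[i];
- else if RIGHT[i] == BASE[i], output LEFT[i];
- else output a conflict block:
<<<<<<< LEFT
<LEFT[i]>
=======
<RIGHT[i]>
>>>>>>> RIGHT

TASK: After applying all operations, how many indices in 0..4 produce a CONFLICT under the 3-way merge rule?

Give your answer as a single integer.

Final LEFT:  [golf, alpha, echo, golf, bravo]
Final RIGHT: [echo, charlie, alpha, golf, alpha]
i=0: L=golf=BASE, R=echo -> take RIGHT -> echo
i=1: L=alpha, R=charlie=BASE -> take LEFT -> alpha
i=2: L=echo, R=alpha=BASE -> take LEFT -> echo
i=3: L=golf R=golf -> agree -> golf
i=4: BASE=echo L=bravo R=alpha all differ -> CONFLICT
Conflict count: 1

Answer: 1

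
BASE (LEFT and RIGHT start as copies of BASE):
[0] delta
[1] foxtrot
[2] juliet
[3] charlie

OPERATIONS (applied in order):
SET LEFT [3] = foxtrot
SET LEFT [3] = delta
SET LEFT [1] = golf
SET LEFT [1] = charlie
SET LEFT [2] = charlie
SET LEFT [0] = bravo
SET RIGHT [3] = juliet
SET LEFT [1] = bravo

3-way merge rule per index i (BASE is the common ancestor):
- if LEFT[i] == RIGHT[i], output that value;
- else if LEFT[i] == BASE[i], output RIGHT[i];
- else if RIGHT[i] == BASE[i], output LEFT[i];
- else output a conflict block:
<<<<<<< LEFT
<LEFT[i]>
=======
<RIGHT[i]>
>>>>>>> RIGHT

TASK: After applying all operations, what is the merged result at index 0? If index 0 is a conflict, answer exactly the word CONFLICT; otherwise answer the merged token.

Answer: bravo

Derivation:
Final LEFT:  [bravo, bravo, charlie, delta]
Final RIGHT: [delta, foxtrot, juliet, juliet]
i=0: L=bravo, R=delta=BASE -> take LEFT -> bravo
i=1: L=bravo, R=foxtrot=BASE -> take LEFT -> bravo
i=2: L=charlie, R=juliet=BASE -> take LEFT -> charlie
i=3: BASE=charlie L=delta R=juliet all differ -> CONFLICT
Index 0 -> bravo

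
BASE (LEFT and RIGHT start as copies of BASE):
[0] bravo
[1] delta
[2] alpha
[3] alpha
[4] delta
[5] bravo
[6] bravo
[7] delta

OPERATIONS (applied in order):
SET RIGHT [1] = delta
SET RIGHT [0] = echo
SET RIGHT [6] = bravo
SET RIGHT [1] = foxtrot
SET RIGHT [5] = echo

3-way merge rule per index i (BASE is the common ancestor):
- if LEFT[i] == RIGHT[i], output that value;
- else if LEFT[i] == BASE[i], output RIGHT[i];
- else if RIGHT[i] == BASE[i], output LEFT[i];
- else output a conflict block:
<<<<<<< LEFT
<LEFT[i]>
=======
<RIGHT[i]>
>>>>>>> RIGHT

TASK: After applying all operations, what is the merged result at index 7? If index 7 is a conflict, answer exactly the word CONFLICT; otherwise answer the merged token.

Final LEFT:  [bravo, delta, alpha, alpha, delta, bravo, bravo, delta]
Final RIGHT: [echo, foxtrot, alpha, alpha, delta, echo, bravo, delta]
i=0: L=bravo=BASE, R=echo -> take RIGHT -> echo
i=1: L=delta=BASE, R=foxtrot -> take RIGHT -> foxtrot
i=2: L=alpha R=alpha -> agree -> alpha
i=3: L=alpha R=alpha -> agree -> alpha
i=4: L=delta R=delta -> agree -> delta
i=5: L=bravo=BASE, R=echo -> take RIGHT -> echo
i=6: L=bravo R=bravo -> agree -> bravo
i=7: L=delta R=delta -> agree -> delta
Index 7 -> delta

Answer: delta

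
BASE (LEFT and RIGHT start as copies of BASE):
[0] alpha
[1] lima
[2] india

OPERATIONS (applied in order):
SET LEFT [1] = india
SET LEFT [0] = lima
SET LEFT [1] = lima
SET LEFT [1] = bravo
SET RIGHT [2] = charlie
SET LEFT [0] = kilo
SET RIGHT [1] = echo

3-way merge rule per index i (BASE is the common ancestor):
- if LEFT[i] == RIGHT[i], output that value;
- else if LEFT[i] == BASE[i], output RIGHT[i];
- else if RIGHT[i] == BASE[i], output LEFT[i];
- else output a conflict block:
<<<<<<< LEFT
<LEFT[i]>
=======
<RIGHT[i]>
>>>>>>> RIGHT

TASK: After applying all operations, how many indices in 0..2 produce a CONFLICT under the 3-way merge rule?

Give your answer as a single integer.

Answer: 1

Derivation:
Final LEFT:  [kilo, bravo, india]
Final RIGHT: [alpha, echo, charlie]
i=0: L=kilo, R=alpha=BASE -> take LEFT -> kilo
i=1: BASE=lima L=bravo R=echo all differ -> CONFLICT
i=2: L=india=BASE, R=charlie -> take RIGHT -> charlie
Conflict count: 1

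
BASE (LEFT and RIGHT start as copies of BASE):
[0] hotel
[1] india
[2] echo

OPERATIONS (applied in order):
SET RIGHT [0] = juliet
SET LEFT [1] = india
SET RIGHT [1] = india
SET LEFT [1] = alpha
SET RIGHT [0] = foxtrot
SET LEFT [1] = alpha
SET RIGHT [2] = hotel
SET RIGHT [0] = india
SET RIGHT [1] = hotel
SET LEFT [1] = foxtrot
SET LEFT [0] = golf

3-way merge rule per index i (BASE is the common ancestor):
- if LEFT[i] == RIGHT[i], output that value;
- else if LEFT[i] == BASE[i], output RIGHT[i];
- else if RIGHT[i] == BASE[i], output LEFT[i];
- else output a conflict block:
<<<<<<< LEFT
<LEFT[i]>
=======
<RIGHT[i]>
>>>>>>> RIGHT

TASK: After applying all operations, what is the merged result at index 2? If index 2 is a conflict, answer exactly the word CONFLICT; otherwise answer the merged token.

Final LEFT:  [golf, foxtrot, echo]
Final RIGHT: [india, hotel, hotel]
i=0: BASE=hotel L=golf R=india all differ -> CONFLICT
i=1: BASE=india L=foxtrot R=hotel all differ -> CONFLICT
i=2: L=echo=BASE, R=hotel -> take RIGHT -> hotel
Index 2 -> hotel

Answer: hotel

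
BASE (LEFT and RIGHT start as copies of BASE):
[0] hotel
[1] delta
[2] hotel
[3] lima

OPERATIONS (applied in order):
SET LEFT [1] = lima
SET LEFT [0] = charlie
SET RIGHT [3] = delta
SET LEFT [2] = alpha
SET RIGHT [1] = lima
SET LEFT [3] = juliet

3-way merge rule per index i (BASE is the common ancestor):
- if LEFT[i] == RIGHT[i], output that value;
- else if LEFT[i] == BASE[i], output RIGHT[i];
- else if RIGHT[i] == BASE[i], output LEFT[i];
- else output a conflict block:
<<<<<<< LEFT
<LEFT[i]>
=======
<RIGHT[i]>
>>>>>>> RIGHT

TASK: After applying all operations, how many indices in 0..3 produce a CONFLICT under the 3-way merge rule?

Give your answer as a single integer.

Final LEFT:  [charlie, lima, alpha, juliet]
Final RIGHT: [hotel, lima, hotel, delta]
i=0: L=charlie, R=hotel=BASE -> take LEFT -> charlie
i=1: L=lima R=lima -> agree -> lima
i=2: L=alpha, R=hotel=BASE -> take LEFT -> alpha
i=3: BASE=lima L=juliet R=delta all differ -> CONFLICT
Conflict count: 1

Answer: 1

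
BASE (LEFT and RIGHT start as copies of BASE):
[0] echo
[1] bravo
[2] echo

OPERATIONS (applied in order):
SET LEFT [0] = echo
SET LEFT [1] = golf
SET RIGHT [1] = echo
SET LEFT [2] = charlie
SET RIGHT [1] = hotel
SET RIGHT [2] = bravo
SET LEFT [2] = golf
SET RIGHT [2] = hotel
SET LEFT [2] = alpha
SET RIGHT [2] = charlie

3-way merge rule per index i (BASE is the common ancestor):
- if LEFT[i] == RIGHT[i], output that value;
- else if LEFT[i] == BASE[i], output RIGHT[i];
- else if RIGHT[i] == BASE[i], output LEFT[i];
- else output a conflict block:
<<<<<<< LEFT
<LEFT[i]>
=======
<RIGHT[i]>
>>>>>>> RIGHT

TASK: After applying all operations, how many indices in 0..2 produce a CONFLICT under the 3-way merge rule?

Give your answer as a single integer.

Answer: 2

Derivation:
Final LEFT:  [echo, golf, alpha]
Final RIGHT: [echo, hotel, charlie]
i=0: L=echo R=echo -> agree -> echo
i=1: BASE=bravo L=golf R=hotel all differ -> CONFLICT
i=2: BASE=echo L=alpha R=charlie all differ -> CONFLICT
Conflict count: 2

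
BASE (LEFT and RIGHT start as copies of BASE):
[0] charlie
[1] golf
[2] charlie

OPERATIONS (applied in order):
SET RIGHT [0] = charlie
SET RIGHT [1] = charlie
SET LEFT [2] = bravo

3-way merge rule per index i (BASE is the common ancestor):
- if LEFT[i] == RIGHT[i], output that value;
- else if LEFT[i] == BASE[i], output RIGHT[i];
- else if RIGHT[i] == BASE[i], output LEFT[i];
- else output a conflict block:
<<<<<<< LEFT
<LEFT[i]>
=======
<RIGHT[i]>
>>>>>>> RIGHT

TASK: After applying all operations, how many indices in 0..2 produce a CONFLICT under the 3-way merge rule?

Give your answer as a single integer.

Final LEFT:  [charlie, golf, bravo]
Final RIGHT: [charlie, charlie, charlie]
i=0: L=charlie R=charlie -> agree -> charlie
i=1: L=golf=BASE, R=charlie -> take RIGHT -> charlie
i=2: L=bravo, R=charlie=BASE -> take LEFT -> bravo
Conflict count: 0

Answer: 0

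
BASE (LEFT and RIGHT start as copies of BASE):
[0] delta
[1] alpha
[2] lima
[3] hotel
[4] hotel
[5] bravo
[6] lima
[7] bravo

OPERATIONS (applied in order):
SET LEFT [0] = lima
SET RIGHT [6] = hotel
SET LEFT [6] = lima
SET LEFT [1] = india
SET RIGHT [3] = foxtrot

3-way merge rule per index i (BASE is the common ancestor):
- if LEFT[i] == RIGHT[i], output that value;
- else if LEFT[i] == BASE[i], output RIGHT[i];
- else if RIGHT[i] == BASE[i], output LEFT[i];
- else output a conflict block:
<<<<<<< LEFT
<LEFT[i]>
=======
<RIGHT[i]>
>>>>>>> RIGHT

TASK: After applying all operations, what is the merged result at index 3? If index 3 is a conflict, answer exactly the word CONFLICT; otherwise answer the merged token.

Answer: foxtrot

Derivation:
Final LEFT:  [lima, india, lima, hotel, hotel, bravo, lima, bravo]
Final RIGHT: [delta, alpha, lima, foxtrot, hotel, bravo, hotel, bravo]
i=0: L=lima, R=delta=BASE -> take LEFT -> lima
i=1: L=india, R=alpha=BASE -> take LEFT -> india
i=2: L=lima R=lima -> agree -> lima
i=3: L=hotel=BASE, R=foxtrot -> take RIGHT -> foxtrot
i=4: L=hotel R=hotel -> agree -> hotel
i=5: L=bravo R=bravo -> agree -> bravo
i=6: L=lima=BASE, R=hotel -> take RIGHT -> hotel
i=7: L=bravo R=bravo -> agree -> bravo
Index 3 -> foxtrot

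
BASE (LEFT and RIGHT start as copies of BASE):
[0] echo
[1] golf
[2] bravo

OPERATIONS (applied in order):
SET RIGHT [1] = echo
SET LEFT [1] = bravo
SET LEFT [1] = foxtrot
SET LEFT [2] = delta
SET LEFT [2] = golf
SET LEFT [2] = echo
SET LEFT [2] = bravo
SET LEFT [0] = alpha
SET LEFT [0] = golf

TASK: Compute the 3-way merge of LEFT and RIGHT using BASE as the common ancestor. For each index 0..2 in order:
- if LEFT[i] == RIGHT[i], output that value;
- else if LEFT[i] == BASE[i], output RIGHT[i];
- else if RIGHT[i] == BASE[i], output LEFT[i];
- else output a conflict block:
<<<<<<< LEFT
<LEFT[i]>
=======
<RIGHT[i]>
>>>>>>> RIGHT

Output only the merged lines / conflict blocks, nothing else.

Answer: golf
<<<<<<< LEFT
foxtrot
=======
echo
>>>>>>> RIGHT
bravo

Derivation:
Final LEFT:  [golf, foxtrot, bravo]
Final RIGHT: [echo, echo, bravo]
i=0: L=golf, R=echo=BASE -> take LEFT -> golf
i=1: BASE=golf L=foxtrot R=echo all differ -> CONFLICT
i=2: L=bravo R=bravo -> agree -> bravo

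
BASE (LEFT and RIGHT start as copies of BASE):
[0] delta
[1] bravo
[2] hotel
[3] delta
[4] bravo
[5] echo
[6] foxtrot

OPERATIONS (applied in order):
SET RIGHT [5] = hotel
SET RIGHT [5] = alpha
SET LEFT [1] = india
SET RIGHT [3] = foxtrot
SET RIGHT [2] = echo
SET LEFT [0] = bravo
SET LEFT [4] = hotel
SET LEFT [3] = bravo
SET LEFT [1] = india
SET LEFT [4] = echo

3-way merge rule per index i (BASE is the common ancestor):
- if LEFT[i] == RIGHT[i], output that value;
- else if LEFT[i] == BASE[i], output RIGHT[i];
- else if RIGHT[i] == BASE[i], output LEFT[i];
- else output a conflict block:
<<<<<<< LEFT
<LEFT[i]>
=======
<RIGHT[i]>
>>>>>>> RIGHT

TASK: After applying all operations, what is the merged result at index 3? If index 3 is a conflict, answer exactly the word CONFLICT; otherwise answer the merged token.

Answer: CONFLICT

Derivation:
Final LEFT:  [bravo, india, hotel, bravo, echo, echo, foxtrot]
Final RIGHT: [delta, bravo, echo, foxtrot, bravo, alpha, foxtrot]
i=0: L=bravo, R=delta=BASE -> take LEFT -> bravo
i=1: L=india, R=bravo=BASE -> take LEFT -> india
i=2: L=hotel=BASE, R=echo -> take RIGHT -> echo
i=3: BASE=delta L=bravo R=foxtrot all differ -> CONFLICT
i=4: L=echo, R=bravo=BASE -> take LEFT -> echo
i=5: L=echo=BASE, R=alpha -> take RIGHT -> alpha
i=6: L=foxtrot R=foxtrot -> agree -> foxtrot
Index 3 -> CONFLICT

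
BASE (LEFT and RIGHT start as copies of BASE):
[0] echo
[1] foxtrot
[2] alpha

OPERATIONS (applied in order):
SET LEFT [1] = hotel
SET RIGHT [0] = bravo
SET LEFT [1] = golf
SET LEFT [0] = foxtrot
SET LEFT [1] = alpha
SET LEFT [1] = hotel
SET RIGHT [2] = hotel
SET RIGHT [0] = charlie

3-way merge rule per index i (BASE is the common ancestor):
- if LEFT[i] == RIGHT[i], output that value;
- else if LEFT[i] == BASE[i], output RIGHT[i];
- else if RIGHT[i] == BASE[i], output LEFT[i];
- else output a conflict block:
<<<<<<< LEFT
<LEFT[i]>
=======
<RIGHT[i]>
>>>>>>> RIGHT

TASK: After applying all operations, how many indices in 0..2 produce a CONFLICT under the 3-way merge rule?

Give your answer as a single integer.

Answer: 1

Derivation:
Final LEFT:  [foxtrot, hotel, alpha]
Final RIGHT: [charlie, foxtrot, hotel]
i=0: BASE=echo L=foxtrot R=charlie all differ -> CONFLICT
i=1: L=hotel, R=foxtrot=BASE -> take LEFT -> hotel
i=2: L=alpha=BASE, R=hotel -> take RIGHT -> hotel
Conflict count: 1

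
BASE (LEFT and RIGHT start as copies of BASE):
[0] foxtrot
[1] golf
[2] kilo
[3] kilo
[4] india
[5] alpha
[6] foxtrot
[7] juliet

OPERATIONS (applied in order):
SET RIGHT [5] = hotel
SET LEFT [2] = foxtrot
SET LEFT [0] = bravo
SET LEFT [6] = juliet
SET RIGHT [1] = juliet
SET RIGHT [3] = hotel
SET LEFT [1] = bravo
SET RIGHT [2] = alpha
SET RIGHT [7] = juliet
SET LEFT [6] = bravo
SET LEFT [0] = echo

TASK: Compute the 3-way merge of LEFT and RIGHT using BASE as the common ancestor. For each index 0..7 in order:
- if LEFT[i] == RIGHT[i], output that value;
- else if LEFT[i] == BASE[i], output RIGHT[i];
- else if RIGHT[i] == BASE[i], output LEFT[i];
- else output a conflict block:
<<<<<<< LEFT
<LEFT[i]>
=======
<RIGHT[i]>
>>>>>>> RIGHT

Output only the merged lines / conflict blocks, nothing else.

Final LEFT:  [echo, bravo, foxtrot, kilo, india, alpha, bravo, juliet]
Final RIGHT: [foxtrot, juliet, alpha, hotel, india, hotel, foxtrot, juliet]
i=0: L=echo, R=foxtrot=BASE -> take LEFT -> echo
i=1: BASE=golf L=bravo R=juliet all differ -> CONFLICT
i=2: BASE=kilo L=foxtrot R=alpha all differ -> CONFLICT
i=3: L=kilo=BASE, R=hotel -> take RIGHT -> hotel
i=4: L=india R=india -> agree -> india
i=5: L=alpha=BASE, R=hotel -> take RIGHT -> hotel
i=6: L=bravo, R=foxtrot=BASE -> take LEFT -> bravo
i=7: L=juliet R=juliet -> agree -> juliet

Answer: echo
<<<<<<< LEFT
bravo
=======
juliet
>>>>>>> RIGHT
<<<<<<< LEFT
foxtrot
=======
alpha
>>>>>>> RIGHT
hotel
india
hotel
bravo
juliet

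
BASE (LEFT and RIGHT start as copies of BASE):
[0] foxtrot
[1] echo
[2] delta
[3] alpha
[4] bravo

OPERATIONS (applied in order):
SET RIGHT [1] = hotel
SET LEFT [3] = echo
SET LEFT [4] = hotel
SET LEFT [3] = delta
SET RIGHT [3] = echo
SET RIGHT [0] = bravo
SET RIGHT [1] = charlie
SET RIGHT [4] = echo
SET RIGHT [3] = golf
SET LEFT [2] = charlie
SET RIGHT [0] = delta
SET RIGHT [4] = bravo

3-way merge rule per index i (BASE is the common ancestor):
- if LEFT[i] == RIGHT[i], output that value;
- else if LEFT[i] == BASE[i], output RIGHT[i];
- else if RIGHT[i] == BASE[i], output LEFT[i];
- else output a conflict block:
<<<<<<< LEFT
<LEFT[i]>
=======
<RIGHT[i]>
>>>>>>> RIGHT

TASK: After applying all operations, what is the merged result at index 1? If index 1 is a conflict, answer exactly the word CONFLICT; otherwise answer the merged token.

Final LEFT:  [foxtrot, echo, charlie, delta, hotel]
Final RIGHT: [delta, charlie, delta, golf, bravo]
i=0: L=foxtrot=BASE, R=delta -> take RIGHT -> delta
i=1: L=echo=BASE, R=charlie -> take RIGHT -> charlie
i=2: L=charlie, R=delta=BASE -> take LEFT -> charlie
i=3: BASE=alpha L=delta R=golf all differ -> CONFLICT
i=4: L=hotel, R=bravo=BASE -> take LEFT -> hotel
Index 1 -> charlie

Answer: charlie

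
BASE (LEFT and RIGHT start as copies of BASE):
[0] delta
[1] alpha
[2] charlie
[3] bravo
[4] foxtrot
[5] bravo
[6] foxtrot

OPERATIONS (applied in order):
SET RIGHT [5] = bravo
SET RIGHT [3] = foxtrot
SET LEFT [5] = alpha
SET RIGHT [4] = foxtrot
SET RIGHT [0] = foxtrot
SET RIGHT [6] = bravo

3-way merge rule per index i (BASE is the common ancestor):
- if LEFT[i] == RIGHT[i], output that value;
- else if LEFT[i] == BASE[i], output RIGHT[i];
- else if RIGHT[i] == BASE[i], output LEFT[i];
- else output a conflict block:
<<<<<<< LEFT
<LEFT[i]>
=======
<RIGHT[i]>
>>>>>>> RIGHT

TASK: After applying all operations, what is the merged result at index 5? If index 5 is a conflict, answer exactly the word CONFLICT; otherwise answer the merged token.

Answer: alpha

Derivation:
Final LEFT:  [delta, alpha, charlie, bravo, foxtrot, alpha, foxtrot]
Final RIGHT: [foxtrot, alpha, charlie, foxtrot, foxtrot, bravo, bravo]
i=0: L=delta=BASE, R=foxtrot -> take RIGHT -> foxtrot
i=1: L=alpha R=alpha -> agree -> alpha
i=2: L=charlie R=charlie -> agree -> charlie
i=3: L=bravo=BASE, R=foxtrot -> take RIGHT -> foxtrot
i=4: L=foxtrot R=foxtrot -> agree -> foxtrot
i=5: L=alpha, R=bravo=BASE -> take LEFT -> alpha
i=6: L=foxtrot=BASE, R=bravo -> take RIGHT -> bravo
Index 5 -> alpha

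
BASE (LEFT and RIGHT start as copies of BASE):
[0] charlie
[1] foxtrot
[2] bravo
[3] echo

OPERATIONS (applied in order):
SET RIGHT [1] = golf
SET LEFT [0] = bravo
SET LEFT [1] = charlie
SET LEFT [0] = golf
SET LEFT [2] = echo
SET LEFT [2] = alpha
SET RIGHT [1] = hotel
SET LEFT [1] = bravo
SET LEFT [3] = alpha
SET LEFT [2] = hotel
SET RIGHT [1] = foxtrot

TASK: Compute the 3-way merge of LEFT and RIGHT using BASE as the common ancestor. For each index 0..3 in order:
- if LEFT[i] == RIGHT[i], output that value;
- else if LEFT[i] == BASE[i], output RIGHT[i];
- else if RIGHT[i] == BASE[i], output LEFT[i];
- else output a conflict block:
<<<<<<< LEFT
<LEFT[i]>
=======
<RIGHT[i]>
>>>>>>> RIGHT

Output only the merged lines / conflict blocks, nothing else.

Answer: golf
bravo
hotel
alpha

Derivation:
Final LEFT:  [golf, bravo, hotel, alpha]
Final RIGHT: [charlie, foxtrot, bravo, echo]
i=0: L=golf, R=charlie=BASE -> take LEFT -> golf
i=1: L=bravo, R=foxtrot=BASE -> take LEFT -> bravo
i=2: L=hotel, R=bravo=BASE -> take LEFT -> hotel
i=3: L=alpha, R=echo=BASE -> take LEFT -> alpha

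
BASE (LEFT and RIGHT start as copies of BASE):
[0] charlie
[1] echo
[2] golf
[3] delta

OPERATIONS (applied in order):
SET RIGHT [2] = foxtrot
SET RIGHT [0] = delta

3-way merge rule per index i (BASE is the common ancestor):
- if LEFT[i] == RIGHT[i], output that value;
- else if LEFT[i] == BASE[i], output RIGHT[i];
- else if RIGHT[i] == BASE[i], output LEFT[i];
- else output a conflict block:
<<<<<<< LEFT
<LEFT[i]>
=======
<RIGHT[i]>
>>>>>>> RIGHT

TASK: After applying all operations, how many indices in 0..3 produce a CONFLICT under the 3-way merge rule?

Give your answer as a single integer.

Answer: 0

Derivation:
Final LEFT:  [charlie, echo, golf, delta]
Final RIGHT: [delta, echo, foxtrot, delta]
i=0: L=charlie=BASE, R=delta -> take RIGHT -> delta
i=1: L=echo R=echo -> agree -> echo
i=2: L=golf=BASE, R=foxtrot -> take RIGHT -> foxtrot
i=3: L=delta R=delta -> agree -> delta
Conflict count: 0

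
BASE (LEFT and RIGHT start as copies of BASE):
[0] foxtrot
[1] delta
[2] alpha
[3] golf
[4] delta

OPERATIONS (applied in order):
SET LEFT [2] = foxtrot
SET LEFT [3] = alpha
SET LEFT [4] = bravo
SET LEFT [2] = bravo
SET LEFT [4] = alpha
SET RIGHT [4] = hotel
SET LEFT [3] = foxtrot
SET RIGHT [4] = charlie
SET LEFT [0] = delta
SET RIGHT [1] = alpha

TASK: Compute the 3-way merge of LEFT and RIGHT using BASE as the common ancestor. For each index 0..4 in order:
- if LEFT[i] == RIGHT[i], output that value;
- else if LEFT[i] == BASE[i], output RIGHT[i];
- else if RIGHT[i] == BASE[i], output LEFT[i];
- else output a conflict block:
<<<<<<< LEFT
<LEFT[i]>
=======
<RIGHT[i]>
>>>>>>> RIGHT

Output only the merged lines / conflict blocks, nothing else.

Answer: delta
alpha
bravo
foxtrot
<<<<<<< LEFT
alpha
=======
charlie
>>>>>>> RIGHT

Derivation:
Final LEFT:  [delta, delta, bravo, foxtrot, alpha]
Final RIGHT: [foxtrot, alpha, alpha, golf, charlie]
i=0: L=delta, R=foxtrot=BASE -> take LEFT -> delta
i=1: L=delta=BASE, R=alpha -> take RIGHT -> alpha
i=2: L=bravo, R=alpha=BASE -> take LEFT -> bravo
i=3: L=foxtrot, R=golf=BASE -> take LEFT -> foxtrot
i=4: BASE=delta L=alpha R=charlie all differ -> CONFLICT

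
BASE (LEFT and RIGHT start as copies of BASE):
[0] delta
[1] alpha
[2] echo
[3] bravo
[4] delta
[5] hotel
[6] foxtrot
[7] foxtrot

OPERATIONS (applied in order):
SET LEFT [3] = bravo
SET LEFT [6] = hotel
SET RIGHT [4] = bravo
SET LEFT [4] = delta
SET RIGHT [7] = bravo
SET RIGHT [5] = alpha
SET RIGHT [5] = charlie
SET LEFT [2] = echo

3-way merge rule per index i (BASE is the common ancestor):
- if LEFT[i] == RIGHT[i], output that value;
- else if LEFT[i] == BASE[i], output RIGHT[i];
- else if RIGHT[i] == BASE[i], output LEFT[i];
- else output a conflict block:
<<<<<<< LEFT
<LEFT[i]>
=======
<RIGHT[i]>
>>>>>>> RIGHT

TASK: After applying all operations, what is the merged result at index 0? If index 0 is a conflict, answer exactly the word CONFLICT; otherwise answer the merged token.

Final LEFT:  [delta, alpha, echo, bravo, delta, hotel, hotel, foxtrot]
Final RIGHT: [delta, alpha, echo, bravo, bravo, charlie, foxtrot, bravo]
i=0: L=delta R=delta -> agree -> delta
i=1: L=alpha R=alpha -> agree -> alpha
i=2: L=echo R=echo -> agree -> echo
i=3: L=bravo R=bravo -> agree -> bravo
i=4: L=delta=BASE, R=bravo -> take RIGHT -> bravo
i=5: L=hotel=BASE, R=charlie -> take RIGHT -> charlie
i=6: L=hotel, R=foxtrot=BASE -> take LEFT -> hotel
i=7: L=foxtrot=BASE, R=bravo -> take RIGHT -> bravo
Index 0 -> delta

Answer: delta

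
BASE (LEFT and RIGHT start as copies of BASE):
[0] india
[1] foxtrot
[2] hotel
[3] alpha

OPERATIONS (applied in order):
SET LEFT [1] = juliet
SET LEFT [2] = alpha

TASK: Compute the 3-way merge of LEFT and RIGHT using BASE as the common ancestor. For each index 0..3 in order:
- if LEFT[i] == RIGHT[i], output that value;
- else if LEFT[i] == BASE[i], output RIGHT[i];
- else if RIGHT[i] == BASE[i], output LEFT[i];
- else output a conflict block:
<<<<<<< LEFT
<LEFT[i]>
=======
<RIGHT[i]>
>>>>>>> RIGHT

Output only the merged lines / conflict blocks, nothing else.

Answer: india
juliet
alpha
alpha

Derivation:
Final LEFT:  [india, juliet, alpha, alpha]
Final RIGHT: [india, foxtrot, hotel, alpha]
i=0: L=india R=india -> agree -> india
i=1: L=juliet, R=foxtrot=BASE -> take LEFT -> juliet
i=2: L=alpha, R=hotel=BASE -> take LEFT -> alpha
i=3: L=alpha R=alpha -> agree -> alpha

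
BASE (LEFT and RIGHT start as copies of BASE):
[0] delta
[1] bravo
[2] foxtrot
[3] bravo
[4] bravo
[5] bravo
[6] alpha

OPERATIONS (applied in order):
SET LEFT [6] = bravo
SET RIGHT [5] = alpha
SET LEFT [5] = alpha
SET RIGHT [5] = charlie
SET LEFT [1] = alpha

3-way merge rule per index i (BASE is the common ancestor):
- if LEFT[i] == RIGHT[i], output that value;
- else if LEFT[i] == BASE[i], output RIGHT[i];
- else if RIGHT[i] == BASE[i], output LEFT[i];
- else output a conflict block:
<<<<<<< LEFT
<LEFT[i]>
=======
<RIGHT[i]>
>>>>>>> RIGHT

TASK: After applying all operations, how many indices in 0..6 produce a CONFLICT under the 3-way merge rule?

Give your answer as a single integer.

Final LEFT:  [delta, alpha, foxtrot, bravo, bravo, alpha, bravo]
Final RIGHT: [delta, bravo, foxtrot, bravo, bravo, charlie, alpha]
i=0: L=delta R=delta -> agree -> delta
i=1: L=alpha, R=bravo=BASE -> take LEFT -> alpha
i=2: L=foxtrot R=foxtrot -> agree -> foxtrot
i=3: L=bravo R=bravo -> agree -> bravo
i=4: L=bravo R=bravo -> agree -> bravo
i=5: BASE=bravo L=alpha R=charlie all differ -> CONFLICT
i=6: L=bravo, R=alpha=BASE -> take LEFT -> bravo
Conflict count: 1

Answer: 1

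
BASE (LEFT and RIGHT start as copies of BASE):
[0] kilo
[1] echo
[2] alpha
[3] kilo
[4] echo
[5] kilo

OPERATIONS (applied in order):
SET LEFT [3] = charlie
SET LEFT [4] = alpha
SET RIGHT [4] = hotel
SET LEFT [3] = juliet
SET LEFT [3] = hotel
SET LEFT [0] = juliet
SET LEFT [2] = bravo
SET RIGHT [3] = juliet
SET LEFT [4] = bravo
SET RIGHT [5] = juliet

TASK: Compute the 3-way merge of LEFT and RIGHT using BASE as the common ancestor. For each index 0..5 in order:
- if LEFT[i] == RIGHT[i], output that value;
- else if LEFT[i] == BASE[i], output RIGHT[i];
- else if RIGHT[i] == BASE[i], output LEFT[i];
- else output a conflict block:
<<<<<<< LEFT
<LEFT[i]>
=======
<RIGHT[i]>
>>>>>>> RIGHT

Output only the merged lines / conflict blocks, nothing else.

Answer: juliet
echo
bravo
<<<<<<< LEFT
hotel
=======
juliet
>>>>>>> RIGHT
<<<<<<< LEFT
bravo
=======
hotel
>>>>>>> RIGHT
juliet

Derivation:
Final LEFT:  [juliet, echo, bravo, hotel, bravo, kilo]
Final RIGHT: [kilo, echo, alpha, juliet, hotel, juliet]
i=0: L=juliet, R=kilo=BASE -> take LEFT -> juliet
i=1: L=echo R=echo -> agree -> echo
i=2: L=bravo, R=alpha=BASE -> take LEFT -> bravo
i=3: BASE=kilo L=hotel R=juliet all differ -> CONFLICT
i=4: BASE=echo L=bravo R=hotel all differ -> CONFLICT
i=5: L=kilo=BASE, R=juliet -> take RIGHT -> juliet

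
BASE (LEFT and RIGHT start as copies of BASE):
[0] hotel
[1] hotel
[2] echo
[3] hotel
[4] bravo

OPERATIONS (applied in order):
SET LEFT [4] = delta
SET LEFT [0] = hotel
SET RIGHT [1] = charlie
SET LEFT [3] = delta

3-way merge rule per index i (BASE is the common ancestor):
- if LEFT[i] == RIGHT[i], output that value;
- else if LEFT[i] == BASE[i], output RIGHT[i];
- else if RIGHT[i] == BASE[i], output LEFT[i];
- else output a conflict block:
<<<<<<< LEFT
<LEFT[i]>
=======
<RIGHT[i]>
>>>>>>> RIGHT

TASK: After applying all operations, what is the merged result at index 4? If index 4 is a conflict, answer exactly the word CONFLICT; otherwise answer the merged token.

Answer: delta

Derivation:
Final LEFT:  [hotel, hotel, echo, delta, delta]
Final RIGHT: [hotel, charlie, echo, hotel, bravo]
i=0: L=hotel R=hotel -> agree -> hotel
i=1: L=hotel=BASE, R=charlie -> take RIGHT -> charlie
i=2: L=echo R=echo -> agree -> echo
i=3: L=delta, R=hotel=BASE -> take LEFT -> delta
i=4: L=delta, R=bravo=BASE -> take LEFT -> delta
Index 4 -> delta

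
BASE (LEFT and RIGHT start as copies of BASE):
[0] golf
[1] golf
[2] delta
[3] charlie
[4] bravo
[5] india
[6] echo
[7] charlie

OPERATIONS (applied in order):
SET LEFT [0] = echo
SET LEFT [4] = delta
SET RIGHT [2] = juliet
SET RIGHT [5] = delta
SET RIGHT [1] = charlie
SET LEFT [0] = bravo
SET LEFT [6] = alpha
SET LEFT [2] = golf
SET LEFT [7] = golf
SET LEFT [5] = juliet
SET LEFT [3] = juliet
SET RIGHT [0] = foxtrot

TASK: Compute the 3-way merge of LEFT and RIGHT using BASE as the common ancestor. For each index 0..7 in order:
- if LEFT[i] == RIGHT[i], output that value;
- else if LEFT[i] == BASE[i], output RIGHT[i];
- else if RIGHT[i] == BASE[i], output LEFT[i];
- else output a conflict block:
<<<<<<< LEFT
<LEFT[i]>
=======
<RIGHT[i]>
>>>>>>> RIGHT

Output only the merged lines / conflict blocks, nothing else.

Final LEFT:  [bravo, golf, golf, juliet, delta, juliet, alpha, golf]
Final RIGHT: [foxtrot, charlie, juliet, charlie, bravo, delta, echo, charlie]
i=0: BASE=golf L=bravo R=foxtrot all differ -> CONFLICT
i=1: L=golf=BASE, R=charlie -> take RIGHT -> charlie
i=2: BASE=delta L=golf R=juliet all differ -> CONFLICT
i=3: L=juliet, R=charlie=BASE -> take LEFT -> juliet
i=4: L=delta, R=bravo=BASE -> take LEFT -> delta
i=5: BASE=india L=juliet R=delta all differ -> CONFLICT
i=6: L=alpha, R=echo=BASE -> take LEFT -> alpha
i=7: L=golf, R=charlie=BASE -> take LEFT -> golf

Answer: <<<<<<< LEFT
bravo
=======
foxtrot
>>>>>>> RIGHT
charlie
<<<<<<< LEFT
golf
=======
juliet
>>>>>>> RIGHT
juliet
delta
<<<<<<< LEFT
juliet
=======
delta
>>>>>>> RIGHT
alpha
golf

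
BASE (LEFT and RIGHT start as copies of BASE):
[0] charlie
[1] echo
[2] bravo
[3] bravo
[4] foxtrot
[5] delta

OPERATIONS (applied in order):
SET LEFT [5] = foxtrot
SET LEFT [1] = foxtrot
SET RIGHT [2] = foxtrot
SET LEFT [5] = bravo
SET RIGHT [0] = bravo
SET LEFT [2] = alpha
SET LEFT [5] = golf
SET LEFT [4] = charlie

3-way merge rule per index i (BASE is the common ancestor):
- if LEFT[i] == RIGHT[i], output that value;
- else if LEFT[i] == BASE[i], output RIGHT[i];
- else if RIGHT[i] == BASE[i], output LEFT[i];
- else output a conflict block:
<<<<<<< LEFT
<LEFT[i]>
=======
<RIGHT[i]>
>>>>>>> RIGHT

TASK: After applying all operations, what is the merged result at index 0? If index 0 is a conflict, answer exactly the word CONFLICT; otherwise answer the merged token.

Answer: bravo

Derivation:
Final LEFT:  [charlie, foxtrot, alpha, bravo, charlie, golf]
Final RIGHT: [bravo, echo, foxtrot, bravo, foxtrot, delta]
i=0: L=charlie=BASE, R=bravo -> take RIGHT -> bravo
i=1: L=foxtrot, R=echo=BASE -> take LEFT -> foxtrot
i=2: BASE=bravo L=alpha R=foxtrot all differ -> CONFLICT
i=3: L=bravo R=bravo -> agree -> bravo
i=4: L=charlie, R=foxtrot=BASE -> take LEFT -> charlie
i=5: L=golf, R=delta=BASE -> take LEFT -> golf
Index 0 -> bravo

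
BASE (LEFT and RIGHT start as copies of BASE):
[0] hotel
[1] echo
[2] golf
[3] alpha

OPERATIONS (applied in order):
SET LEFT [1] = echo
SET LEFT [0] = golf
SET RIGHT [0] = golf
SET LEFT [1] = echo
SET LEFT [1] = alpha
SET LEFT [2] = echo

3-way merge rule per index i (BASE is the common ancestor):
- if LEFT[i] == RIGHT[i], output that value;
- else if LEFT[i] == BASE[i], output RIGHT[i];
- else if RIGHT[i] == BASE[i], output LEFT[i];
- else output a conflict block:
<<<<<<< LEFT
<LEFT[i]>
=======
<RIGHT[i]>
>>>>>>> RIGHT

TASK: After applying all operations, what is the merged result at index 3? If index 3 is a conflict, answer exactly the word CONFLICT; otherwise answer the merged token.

Final LEFT:  [golf, alpha, echo, alpha]
Final RIGHT: [golf, echo, golf, alpha]
i=0: L=golf R=golf -> agree -> golf
i=1: L=alpha, R=echo=BASE -> take LEFT -> alpha
i=2: L=echo, R=golf=BASE -> take LEFT -> echo
i=3: L=alpha R=alpha -> agree -> alpha
Index 3 -> alpha

Answer: alpha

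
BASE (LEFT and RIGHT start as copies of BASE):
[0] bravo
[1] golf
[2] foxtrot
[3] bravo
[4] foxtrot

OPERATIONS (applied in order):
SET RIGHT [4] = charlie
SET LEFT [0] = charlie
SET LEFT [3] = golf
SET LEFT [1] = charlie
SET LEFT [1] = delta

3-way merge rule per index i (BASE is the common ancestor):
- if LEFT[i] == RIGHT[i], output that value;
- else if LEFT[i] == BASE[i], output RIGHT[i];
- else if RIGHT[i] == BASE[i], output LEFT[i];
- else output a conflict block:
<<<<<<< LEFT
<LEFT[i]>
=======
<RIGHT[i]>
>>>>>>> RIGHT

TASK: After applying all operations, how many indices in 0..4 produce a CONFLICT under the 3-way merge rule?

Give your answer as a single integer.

Answer: 0

Derivation:
Final LEFT:  [charlie, delta, foxtrot, golf, foxtrot]
Final RIGHT: [bravo, golf, foxtrot, bravo, charlie]
i=0: L=charlie, R=bravo=BASE -> take LEFT -> charlie
i=1: L=delta, R=golf=BASE -> take LEFT -> delta
i=2: L=foxtrot R=foxtrot -> agree -> foxtrot
i=3: L=golf, R=bravo=BASE -> take LEFT -> golf
i=4: L=foxtrot=BASE, R=charlie -> take RIGHT -> charlie
Conflict count: 0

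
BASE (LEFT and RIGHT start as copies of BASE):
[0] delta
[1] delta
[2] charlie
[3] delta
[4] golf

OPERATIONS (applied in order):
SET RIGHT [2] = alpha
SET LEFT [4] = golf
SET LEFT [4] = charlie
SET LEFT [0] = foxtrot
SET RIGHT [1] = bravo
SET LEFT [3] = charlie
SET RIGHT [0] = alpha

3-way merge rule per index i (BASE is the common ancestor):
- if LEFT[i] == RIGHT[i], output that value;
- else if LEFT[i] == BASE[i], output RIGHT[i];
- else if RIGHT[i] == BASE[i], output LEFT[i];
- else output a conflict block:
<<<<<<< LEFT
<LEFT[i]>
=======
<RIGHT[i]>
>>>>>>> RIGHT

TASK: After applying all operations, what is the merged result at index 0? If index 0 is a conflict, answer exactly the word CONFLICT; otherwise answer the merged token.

Final LEFT:  [foxtrot, delta, charlie, charlie, charlie]
Final RIGHT: [alpha, bravo, alpha, delta, golf]
i=0: BASE=delta L=foxtrot R=alpha all differ -> CONFLICT
i=1: L=delta=BASE, R=bravo -> take RIGHT -> bravo
i=2: L=charlie=BASE, R=alpha -> take RIGHT -> alpha
i=3: L=charlie, R=delta=BASE -> take LEFT -> charlie
i=4: L=charlie, R=golf=BASE -> take LEFT -> charlie
Index 0 -> CONFLICT

Answer: CONFLICT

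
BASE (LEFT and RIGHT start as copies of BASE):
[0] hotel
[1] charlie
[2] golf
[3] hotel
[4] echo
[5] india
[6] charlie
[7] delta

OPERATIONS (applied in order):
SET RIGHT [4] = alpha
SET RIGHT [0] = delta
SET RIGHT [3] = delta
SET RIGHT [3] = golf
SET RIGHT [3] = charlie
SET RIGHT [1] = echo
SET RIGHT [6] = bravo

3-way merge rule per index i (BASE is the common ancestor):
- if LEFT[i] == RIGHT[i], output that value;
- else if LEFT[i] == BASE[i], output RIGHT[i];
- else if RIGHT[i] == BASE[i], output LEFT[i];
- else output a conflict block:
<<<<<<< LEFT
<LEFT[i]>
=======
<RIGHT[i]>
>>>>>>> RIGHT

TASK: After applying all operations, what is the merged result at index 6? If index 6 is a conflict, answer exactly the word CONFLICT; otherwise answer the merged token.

Final LEFT:  [hotel, charlie, golf, hotel, echo, india, charlie, delta]
Final RIGHT: [delta, echo, golf, charlie, alpha, india, bravo, delta]
i=0: L=hotel=BASE, R=delta -> take RIGHT -> delta
i=1: L=charlie=BASE, R=echo -> take RIGHT -> echo
i=2: L=golf R=golf -> agree -> golf
i=3: L=hotel=BASE, R=charlie -> take RIGHT -> charlie
i=4: L=echo=BASE, R=alpha -> take RIGHT -> alpha
i=5: L=india R=india -> agree -> india
i=6: L=charlie=BASE, R=bravo -> take RIGHT -> bravo
i=7: L=delta R=delta -> agree -> delta
Index 6 -> bravo

Answer: bravo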